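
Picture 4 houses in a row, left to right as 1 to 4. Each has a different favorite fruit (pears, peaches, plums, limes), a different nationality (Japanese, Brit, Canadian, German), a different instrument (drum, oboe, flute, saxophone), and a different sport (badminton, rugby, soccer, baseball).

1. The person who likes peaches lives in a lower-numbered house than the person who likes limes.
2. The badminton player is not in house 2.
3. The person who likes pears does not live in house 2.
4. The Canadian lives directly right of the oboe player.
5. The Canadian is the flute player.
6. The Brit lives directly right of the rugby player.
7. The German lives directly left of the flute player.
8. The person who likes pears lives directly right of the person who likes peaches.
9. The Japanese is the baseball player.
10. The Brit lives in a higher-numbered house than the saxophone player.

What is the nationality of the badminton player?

House 1 favorite fruit: only plums fits.
House 2 favorite fruit: only peaches fits.
Clue 8 places the person who likes pears in house 3.
The only favorite fruit still possible for house 4 is limes.
The Brit is narrowed to house 2 or 3 or 4; consider each.
Placing it in house 2 and house 3 leads to a contradiction, so it's in house 4.
From clue 6, the rugby player must be in house 3.
The only nationality still possible for house 3 is Canadian.
The only instrument still possible for house 4 is drum.
The oboe player is in house 2 (clue 4).
From clue 5, the flute player must be in house 3.
By clue 7, the German is in house 2.
That leaves Japanese as the nationality for house 1.
So house 1 gets saxophone for instrument.
Clue 9: the baseball player is in house 1.
The only sport still possible for house 2 is soccer.
The only sport still possible for house 4 is badminton.
So: house 1 = plums/Japanese/saxophone/baseball, house 2 = peaches/German/oboe/soccer, house 3 = pears/Canadian/flute/rugby, house 4 = limes/Brit/drum/badminton.

Brit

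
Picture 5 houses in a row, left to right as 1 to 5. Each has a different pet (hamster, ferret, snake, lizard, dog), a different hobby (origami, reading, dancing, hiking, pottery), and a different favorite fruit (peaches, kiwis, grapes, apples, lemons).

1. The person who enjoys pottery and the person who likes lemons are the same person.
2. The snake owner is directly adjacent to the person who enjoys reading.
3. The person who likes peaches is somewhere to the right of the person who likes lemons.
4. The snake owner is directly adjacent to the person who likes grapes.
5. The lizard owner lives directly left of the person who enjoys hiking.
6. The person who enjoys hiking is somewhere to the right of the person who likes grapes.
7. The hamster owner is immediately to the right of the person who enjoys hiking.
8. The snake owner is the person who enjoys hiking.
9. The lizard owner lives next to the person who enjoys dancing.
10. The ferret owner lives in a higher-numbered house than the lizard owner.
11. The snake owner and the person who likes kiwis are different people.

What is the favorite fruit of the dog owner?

The hamster owner is narrowed to house 3 or 4 or 5; consider each.
Placing it in house 3 and house 5 leads to a contradiction, so it's in house 4.
Clue 7 places the person who enjoys hiking in house 3.
From clue 8, the snake owner must be in house 3.
Clue 4: the person who likes grapes is in house 2.
Clue 5: the lizard owner is in house 2.
Clue 9: the person who enjoys dancing is in house 1.
The ferret owner is in house 5 (clue 10).
So house 1 gets dog for pet.
The only hobby still possible for house 5 is origami.
The person who enjoys pottery is in house 4 (clue 1).
From clue 1, the person who likes lemons must be in house 4.
Clue 3 places the person who likes peaches in house 5.
That leaves reading as the hobby for house 2.
House 3 favorite fruit: only apples fits.
The only favorite fruit still possible for house 1 is kiwis.
So: house 1 = dog/dancing/kiwis, house 2 = lizard/reading/grapes, house 3 = snake/hiking/apples, house 4 = hamster/pottery/lemons, house 5 = ferret/origami/peaches.

kiwis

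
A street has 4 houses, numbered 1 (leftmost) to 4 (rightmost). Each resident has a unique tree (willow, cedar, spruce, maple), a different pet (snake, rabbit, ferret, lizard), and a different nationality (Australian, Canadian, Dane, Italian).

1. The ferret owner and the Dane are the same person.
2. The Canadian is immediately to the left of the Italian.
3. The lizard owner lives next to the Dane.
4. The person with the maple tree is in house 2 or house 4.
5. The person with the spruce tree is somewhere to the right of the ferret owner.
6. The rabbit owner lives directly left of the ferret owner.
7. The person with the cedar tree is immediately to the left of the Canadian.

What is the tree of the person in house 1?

willow

House 1's nationality must be Australian (nothing else left).
House 4's nationality must be Italian (nothing else left).
The Canadian is in house 3 (clue 2).
From clue 7, the person with the cedar tree must be in house 2.
That leaves willow as the tree for house 1.
House 3's tree must be spruce (nothing else left).
That leaves maple as the tree for house 4.
House 2 nationality: only Dane fits.
Clue 1 places the ferret owner in house 2.
Clue 6 places the rabbit owner in house 1.
House 3's pet must be lizard (nothing else left).
House 4 pet: only snake fits.
So: house 1 = willow/rabbit/Australian, house 2 = cedar/ferret/Dane, house 3 = spruce/lizard/Canadian, house 4 = maple/snake/Italian.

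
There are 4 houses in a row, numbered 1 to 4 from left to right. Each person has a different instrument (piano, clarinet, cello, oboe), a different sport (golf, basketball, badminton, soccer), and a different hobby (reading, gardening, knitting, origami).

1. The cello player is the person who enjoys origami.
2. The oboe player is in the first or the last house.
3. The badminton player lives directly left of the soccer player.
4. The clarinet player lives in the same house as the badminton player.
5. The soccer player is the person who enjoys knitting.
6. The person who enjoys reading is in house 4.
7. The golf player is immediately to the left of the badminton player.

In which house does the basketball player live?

4

The person who enjoys reading is in house 4 (clue 6).
Clue 5 places the soccer player in house 3.
From clue 5, the person who enjoys knitting must be in house 3.
That leaves basketball as the sport for house 4.
From clue 4, the clarinet player must be in house 2.
Clue 7 places the golf player in house 1.
That leaves cello as the instrument for house 1.
House 3 instrument: only piano fits.
House 4 instrument: only oboe fits.
So house 2 gets badminton for sport.
Clue 1 places the person who enjoys origami in house 1.
So house 2 gets gardening for hobby.
So: house 1 = cello/golf/origami, house 2 = clarinet/badminton/gardening, house 3 = piano/soccer/knitting, house 4 = oboe/basketball/reading.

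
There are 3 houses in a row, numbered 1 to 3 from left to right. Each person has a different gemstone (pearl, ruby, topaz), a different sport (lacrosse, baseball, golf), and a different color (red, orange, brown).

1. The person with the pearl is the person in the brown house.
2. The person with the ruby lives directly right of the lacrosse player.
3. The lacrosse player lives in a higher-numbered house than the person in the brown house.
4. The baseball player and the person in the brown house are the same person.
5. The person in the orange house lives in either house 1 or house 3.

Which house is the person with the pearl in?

1

Clue 3 places the lacrosse player in house 2.
By clue 3, the person in the brown house is in house 1.
The baseball player is in house 1 (clue 4).
So house 3 gets golf for sport.
House 2 color: only red fits.
House 3's color must be orange (nothing else left).
By clue 1, the person with the pearl is in house 1.
Clue 2 places the person with the ruby in house 3.
House 2 gemstone: only topaz fits.
So: house 1 = pearl/baseball/brown, house 2 = topaz/lacrosse/red, house 3 = ruby/golf/orange.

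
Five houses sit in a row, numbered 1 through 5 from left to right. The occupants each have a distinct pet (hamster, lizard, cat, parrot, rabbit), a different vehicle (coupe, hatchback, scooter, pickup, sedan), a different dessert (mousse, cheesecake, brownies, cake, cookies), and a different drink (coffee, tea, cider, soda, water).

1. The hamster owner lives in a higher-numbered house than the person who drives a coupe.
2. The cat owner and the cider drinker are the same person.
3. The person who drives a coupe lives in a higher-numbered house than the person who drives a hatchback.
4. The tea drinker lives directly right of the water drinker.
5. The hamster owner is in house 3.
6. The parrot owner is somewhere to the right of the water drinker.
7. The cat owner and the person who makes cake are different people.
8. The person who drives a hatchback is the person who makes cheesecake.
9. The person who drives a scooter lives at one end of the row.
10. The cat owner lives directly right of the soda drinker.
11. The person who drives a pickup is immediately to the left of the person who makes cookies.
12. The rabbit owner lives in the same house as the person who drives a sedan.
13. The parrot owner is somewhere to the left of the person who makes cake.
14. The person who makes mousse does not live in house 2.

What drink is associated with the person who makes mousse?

cider

By clue 5, the hamster owner is in house 3.
The person who drives a coupe is in house 2 (clue 1).
Clue 3: the person who drives a hatchback is in house 1.
From clue 8, the person who makes cheesecake must be in house 1.
The only vehicle still possible for house 3 is pickup.
The only vehicle still possible for house 4 is sedan.
House 5 vehicle: only scooter fits.
Clue 11: the person who makes cookies is in house 4.
The rabbit owner is in house 4 (clue 12).
House 1 pet: only lizard fits.
House 5's pet must be cat (nothing else left).
That leaves brownies as the dessert for house 2.
From clue 2, the cider drinker must be in house 5.
Clue 6 places the water drinker in house 1.
Clue 7: the person who makes cake is in house 3.
From clue 10, the soda drinker must be in house 4.
That leaves parrot as the pet for house 2.
The only dessert still possible for house 5 is mousse.
By clue 4, the tea drinker is in house 2.
So house 3 gets coffee for drink.
So: house 1 = lizard/hatchback/cheesecake/water, house 2 = parrot/coupe/brownies/tea, house 3 = hamster/pickup/cake/coffee, house 4 = rabbit/sedan/cookies/soda, house 5 = cat/scooter/mousse/cider.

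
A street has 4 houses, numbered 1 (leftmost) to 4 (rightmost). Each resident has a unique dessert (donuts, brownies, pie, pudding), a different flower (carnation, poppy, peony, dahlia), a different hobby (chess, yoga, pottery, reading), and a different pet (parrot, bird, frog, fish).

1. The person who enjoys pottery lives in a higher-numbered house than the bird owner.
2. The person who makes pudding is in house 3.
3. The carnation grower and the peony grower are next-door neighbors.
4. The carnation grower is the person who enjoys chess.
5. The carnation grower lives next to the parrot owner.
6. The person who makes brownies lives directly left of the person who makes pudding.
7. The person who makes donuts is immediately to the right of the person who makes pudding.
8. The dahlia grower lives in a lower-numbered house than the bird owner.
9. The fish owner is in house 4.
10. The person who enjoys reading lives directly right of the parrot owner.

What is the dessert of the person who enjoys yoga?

The person who makes pudding is in house 3 (clue 2).
The person who makes brownies is in house 2 (clue 6).
By clue 7, the person who makes donuts is in house 4.
Clue 9: the fish owner is in house 4.
That leaves pie as the dessert for house 1.
The dahlia grower is narrowed to house 1 or 2; consider each.
Placing it in house 2 leads to a contradiction, so it's in house 1.
House 1 hobby: only yoga fits.
The person who enjoys pottery is narrowed to house 3 or 4; consider each.
Placing it in house 4 leads to a contradiction, so it's in house 3.
From clue 1, the bird owner must be in house 2.
The peony grower is in house 3 (clue 3).
The carnation grower is narrowed to house 2 or 4; consider each.
Placing it in house 4 leads to a contradiction, so it's in house 2.
Clue 4: the person who enjoys chess is in house 2.
So house 4 gets poppy for flower.
So house 4 gets reading for hobby.
The parrot owner is in house 3 (clue 10).
House 1 pet: only frog fits.
So: house 1 = pie/dahlia/yoga/frog, house 2 = brownies/carnation/chess/bird, house 3 = pudding/peony/pottery/parrot, house 4 = donuts/poppy/reading/fish.

pie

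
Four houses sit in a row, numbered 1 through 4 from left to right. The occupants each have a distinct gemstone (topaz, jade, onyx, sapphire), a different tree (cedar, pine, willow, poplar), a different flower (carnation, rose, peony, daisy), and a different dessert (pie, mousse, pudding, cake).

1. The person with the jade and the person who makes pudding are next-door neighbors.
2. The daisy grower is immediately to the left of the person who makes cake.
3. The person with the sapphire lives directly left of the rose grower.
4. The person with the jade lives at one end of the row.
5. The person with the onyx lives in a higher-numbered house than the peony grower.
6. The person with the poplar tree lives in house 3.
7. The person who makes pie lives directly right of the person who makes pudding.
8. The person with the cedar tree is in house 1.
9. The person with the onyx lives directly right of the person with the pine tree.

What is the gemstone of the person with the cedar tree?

Clue 6: the person with the poplar tree is in house 3.
Clue 8 places the person with the cedar tree in house 1.
The only tree still possible for house 4 is willow.
The person with the onyx is in house 3 (clue 9).
So house 2 gets pine for tree.
The only dessert still possible for house 1 is mousse.
So house 4 gets carnation for flower.
The person with the jade is narrowed to house 1 or 4; consider each.
Placing it in house 1 leads to a contradiction, so it's in house 4.
By clue 1, the person who makes pudding is in house 3.
Clue 7: the person who makes pie is in house 4.
House 2's dessert must be cake (nothing else left).
From clue 2, the daisy grower must be in house 1.
House 3's flower must be rose (nothing else left).
By clue 3, the person with the sapphire is in house 2.
House 1 gemstone: only topaz fits.
House 2 flower: only peony fits.
So: house 1 = topaz/cedar/daisy/mousse, house 2 = sapphire/pine/peony/cake, house 3 = onyx/poplar/rose/pudding, house 4 = jade/willow/carnation/pie.

topaz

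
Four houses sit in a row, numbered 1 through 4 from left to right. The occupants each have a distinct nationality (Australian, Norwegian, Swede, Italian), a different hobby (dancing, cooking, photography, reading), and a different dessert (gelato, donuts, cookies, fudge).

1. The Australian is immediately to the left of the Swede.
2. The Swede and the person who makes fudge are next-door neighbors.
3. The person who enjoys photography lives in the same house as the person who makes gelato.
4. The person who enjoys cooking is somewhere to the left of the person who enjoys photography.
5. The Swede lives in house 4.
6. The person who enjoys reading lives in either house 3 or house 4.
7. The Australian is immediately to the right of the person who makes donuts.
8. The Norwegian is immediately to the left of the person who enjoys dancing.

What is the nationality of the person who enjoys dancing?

Italian

The Swede is in house 4 (clue 5).
House 1 hobby: only cooking fits.
By clue 1, the Australian is in house 3.
Clue 2: the person who makes fudge is in house 3.
By clue 7, the person who makes donuts is in house 2.
The only dessert still possible for house 1 is cookies.
So house 4 gets gelato for dessert.
By clue 3, the person who enjoys photography is in house 4.
House 2 hobby: only dancing fits.
That leaves reading as the hobby for house 3.
From clue 8, the Norwegian must be in house 1.
That leaves Italian as the nationality for house 2.
So: house 1 = Norwegian/cooking/cookies, house 2 = Italian/dancing/donuts, house 3 = Australian/reading/fudge, house 4 = Swede/photography/gelato.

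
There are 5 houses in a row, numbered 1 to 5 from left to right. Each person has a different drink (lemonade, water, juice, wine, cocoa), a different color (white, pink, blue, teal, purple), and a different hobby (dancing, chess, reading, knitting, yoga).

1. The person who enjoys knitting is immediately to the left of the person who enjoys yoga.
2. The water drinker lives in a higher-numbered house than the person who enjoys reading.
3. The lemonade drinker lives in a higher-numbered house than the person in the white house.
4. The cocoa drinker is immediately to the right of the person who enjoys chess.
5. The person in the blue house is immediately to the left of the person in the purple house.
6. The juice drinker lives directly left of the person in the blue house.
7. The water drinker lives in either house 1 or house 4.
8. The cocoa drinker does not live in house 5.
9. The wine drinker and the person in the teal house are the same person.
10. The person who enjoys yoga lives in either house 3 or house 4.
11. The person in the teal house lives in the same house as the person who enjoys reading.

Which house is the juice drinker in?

2

Clue 7: the water drinker is in house 4.
The only hobby still possible for house 5 is dancing.
That leaves lemonade as the drink for house 5.
House 4 hobby: only yoga fits.
Clue 1 places the person who enjoys knitting in house 3.
The cocoa drinker is narrowed to house 2 or 3; consider each.
Placing it in house 2 leads to a contradiction, so it's in house 3.
From clue 4, the person who enjoys chess must be in house 2.
House 1 hobby: only reading fits.
By clue 11, the person in the teal house is in house 1.
By clue 9, the wine drinker is in house 1.
The only drink still possible for house 2 is juice.
That leaves pink as the color for house 5.
From clue 6, the person in the blue house must be in house 3.
So house 2 gets white for color.
That leaves purple as the color for house 4.
So: house 1 = wine/teal/reading, house 2 = juice/white/chess, house 3 = cocoa/blue/knitting, house 4 = water/purple/yoga, house 5 = lemonade/pink/dancing.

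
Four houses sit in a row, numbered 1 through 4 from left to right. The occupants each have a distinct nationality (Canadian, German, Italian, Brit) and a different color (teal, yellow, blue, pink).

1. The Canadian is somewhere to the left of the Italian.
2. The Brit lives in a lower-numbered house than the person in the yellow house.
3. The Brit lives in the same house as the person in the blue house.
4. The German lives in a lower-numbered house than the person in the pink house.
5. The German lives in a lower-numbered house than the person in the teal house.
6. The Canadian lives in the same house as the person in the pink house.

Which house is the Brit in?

1

The only nationality still possible for house 4 is Italian.
So house 1 gets blue for color.
From clue 3, the Brit must be in house 1.
The only nationality still possible for house 3 is Canadian.
Clue 4: the person in the pink house is in house 3.
House 2 nationality: only German fits.
So house 2 gets yellow for color.
House 4 color: only teal fits.
So: house 1 = Brit/blue, house 2 = German/yellow, house 3 = Canadian/pink, house 4 = Italian/teal.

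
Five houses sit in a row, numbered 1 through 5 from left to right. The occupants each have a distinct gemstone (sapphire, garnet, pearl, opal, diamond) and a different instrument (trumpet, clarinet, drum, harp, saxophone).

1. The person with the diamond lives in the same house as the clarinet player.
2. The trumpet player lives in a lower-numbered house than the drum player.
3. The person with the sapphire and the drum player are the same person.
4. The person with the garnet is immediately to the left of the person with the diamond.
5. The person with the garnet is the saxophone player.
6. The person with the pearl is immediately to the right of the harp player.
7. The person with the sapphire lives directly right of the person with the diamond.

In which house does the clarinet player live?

House 5's instrument must be drum (nothing else left).
Clue 3 places the person with the sapphire in house 5.
By clue 7, the person with the diamond is in house 4.
Clue 1 places the clarinet player in house 4.
The person with the garnet is in house 3 (clue 4).
Clue 5 places the saxophone player in house 3.
That leaves opal as the gemstone for house 1.
That leaves pearl as the gemstone for house 2.
Clue 6 places the harp player in house 1.
House 2's instrument must be trumpet (nothing else left).
So: house 1 = opal/harp, house 2 = pearl/trumpet, house 3 = garnet/saxophone, house 4 = diamond/clarinet, house 5 = sapphire/drum.

4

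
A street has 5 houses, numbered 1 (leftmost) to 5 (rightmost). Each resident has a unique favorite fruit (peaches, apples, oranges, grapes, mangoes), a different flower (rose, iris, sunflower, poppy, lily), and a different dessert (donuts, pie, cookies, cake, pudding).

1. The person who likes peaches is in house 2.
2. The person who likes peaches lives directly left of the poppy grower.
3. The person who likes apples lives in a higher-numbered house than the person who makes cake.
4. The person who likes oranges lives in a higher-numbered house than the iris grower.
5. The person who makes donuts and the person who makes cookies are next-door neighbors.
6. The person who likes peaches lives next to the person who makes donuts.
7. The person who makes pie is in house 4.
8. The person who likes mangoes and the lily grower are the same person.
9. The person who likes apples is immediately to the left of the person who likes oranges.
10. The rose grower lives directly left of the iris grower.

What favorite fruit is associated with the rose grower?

The person who likes peaches is in house 2 (clue 1).
By clue 2, the poppy grower is in house 3.
By clue 7, the person who makes pie is in house 4.
Clue 5 places the person who makes cookies in house 2.
Clue 10: the rose grower is in house 1.
The iris grower is in house 2 (clue 10).
The only dessert still possible for house 5 is pudding.
That leaves grapes as the favorite fruit for house 1.
House 3's favorite fruit must be apples (nothing else left).
By clue 3, the person who makes cake is in house 1.
By clue 9, the person who likes oranges is in house 4.
House 5 favorite fruit: only mangoes fits.
That leaves donuts as the dessert for house 3.
By clue 8, the lily grower is in house 5.
So house 4 gets sunflower for flower.
So: house 1 = grapes/rose/cake, house 2 = peaches/iris/cookies, house 3 = apples/poppy/donuts, house 4 = oranges/sunflower/pie, house 5 = mangoes/lily/pudding.

grapes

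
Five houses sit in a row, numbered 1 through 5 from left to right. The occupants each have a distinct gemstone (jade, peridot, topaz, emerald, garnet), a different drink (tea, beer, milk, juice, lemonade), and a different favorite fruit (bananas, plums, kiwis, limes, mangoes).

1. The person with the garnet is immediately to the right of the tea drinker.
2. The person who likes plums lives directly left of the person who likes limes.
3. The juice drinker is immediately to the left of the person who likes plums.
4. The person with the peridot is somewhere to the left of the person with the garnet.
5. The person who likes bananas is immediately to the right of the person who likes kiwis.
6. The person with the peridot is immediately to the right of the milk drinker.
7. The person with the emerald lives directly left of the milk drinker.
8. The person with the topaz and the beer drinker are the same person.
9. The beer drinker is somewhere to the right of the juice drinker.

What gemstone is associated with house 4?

garnet

The person with the emerald is narrowed to house 1 or 2; consider each.
Placing it in house 2 leads to a contradiction, so it's in house 1.
Clue 7: the milk drinker is in house 2.
By clue 6, the person with the peridot is in house 3.
House 2 gemstone: only jade fits.
The person with the garnet is narrowed to house 4 or 5; consider each.
Placing it in house 5 leads to a contradiction, so it's in house 4.
The tea drinker is in house 3 (clue 1).
House 5 gemstone: only topaz fits.
The only drink still possible for house 1 is juice.
From clue 3, the person who likes plums must be in house 2.
The beer drinker is in house 5 (clue 8).
House 4 drink: only lemonade fits.
From clue 2, the person who likes limes must be in house 3.
House 1's favorite fruit must be mangoes (nothing else left).
House 5 favorite fruit: only bananas fits.
House 4's favorite fruit must be kiwis (nothing else left).
So: house 1 = emerald/juice/mangoes, house 2 = jade/milk/plums, house 3 = peridot/tea/limes, house 4 = garnet/lemonade/kiwis, house 5 = topaz/beer/bananas.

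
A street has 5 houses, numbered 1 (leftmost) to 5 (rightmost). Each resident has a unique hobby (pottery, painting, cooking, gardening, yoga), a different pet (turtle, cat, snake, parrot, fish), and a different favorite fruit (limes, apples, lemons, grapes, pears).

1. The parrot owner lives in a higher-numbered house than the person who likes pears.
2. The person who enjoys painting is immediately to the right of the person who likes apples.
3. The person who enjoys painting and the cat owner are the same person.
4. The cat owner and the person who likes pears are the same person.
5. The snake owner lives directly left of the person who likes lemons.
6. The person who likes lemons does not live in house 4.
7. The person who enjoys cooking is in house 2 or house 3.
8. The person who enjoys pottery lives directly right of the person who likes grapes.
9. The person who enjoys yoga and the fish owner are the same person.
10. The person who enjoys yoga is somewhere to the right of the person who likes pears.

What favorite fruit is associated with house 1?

apples

House 1 hobby: only gardening fits.
The person who enjoys cooking is narrowed to house 2 or 3; consider each.
Placing it in house 2 leads to a contradiction, so it's in house 3.
The person who enjoys painting is narrowed to house 2 or 4; consider each.
Placing it in house 4 leads to a contradiction, so it's in house 2.
The person who likes apples is in house 1 (clue 2).
Clue 3 places the cat owner in house 2.
Clue 4 places the person who likes pears in house 2.
By clue 5, the snake owner is in house 4.
From clue 5, the person who likes lemons must be in house 5.
House 1 pet: only turtle fits.
House 3 pet: only parrot fits.
House 5 pet: only fish fits.
Clue 9 places the person who enjoys yoga in house 5.
House 4 hobby: only pottery fits.
By clue 8, the person who likes grapes is in house 3.
That leaves limes as the favorite fruit for house 4.
So: house 1 = gardening/turtle/apples, house 2 = painting/cat/pears, house 3 = cooking/parrot/grapes, house 4 = pottery/snake/limes, house 5 = yoga/fish/lemons.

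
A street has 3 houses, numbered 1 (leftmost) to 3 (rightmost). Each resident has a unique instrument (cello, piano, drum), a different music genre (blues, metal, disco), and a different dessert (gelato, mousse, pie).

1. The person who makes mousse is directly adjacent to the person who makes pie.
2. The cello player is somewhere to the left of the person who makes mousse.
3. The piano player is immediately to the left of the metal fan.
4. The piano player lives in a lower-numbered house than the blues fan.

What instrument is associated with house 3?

drum

House 3 instrument: only drum fits.
The only music genre still possible for house 1 is disco.
The cello player is narrowed to house 1 or 2; consider each.
Placing it in house 1 leads to a contradiction, so it's in house 2.
Clue 2: the person who makes mousse is in house 3.
So house 1 gets piano for instrument.
By clue 1, the person who makes pie is in house 2.
Clue 3 places the metal fan in house 2.
That leaves blues as the music genre for house 3.
The only dessert still possible for house 1 is gelato.
So: house 1 = piano/disco/gelato, house 2 = cello/metal/pie, house 3 = drum/blues/mousse.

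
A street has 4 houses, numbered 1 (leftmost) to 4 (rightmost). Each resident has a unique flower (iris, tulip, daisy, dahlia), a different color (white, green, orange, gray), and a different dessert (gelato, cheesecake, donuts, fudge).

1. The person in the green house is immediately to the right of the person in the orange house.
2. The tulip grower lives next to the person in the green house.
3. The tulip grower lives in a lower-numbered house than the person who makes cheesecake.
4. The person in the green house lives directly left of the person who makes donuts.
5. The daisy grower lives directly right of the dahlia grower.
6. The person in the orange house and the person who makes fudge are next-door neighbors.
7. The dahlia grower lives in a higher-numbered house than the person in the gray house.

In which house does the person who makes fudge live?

1

The only color still possible for house 4 is white.
House 3 color: only green fits.
Clue 1 places the person in the orange house in house 2.
The tulip grower is in house 2 (clue 2).
From clue 4, the person who makes donuts must be in house 4.
That leaves iris as the flower for house 1.
The only flower still possible for house 3 is dahlia.
That leaves daisy as the flower for house 4.
House 1 color: only gray fits.
House 2's dessert must be gelato (nothing else left).
House 1's dessert must be fudge (nothing else left).
House 3's dessert must be cheesecake (nothing else left).
So: house 1 = iris/gray/fudge, house 2 = tulip/orange/gelato, house 3 = dahlia/green/cheesecake, house 4 = daisy/white/donuts.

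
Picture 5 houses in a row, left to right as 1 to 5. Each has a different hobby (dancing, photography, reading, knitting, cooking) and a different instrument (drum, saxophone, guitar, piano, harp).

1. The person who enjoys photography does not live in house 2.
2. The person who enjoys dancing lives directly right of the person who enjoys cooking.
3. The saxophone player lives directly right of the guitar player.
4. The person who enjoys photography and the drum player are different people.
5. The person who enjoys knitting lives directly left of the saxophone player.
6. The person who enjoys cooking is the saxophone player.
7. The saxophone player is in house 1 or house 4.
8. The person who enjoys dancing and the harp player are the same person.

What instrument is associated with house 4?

saxophone

From clue 7, the saxophone player must be in house 4.
Clue 3 places the guitar player in house 3.
By clue 5, the person who enjoys knitting is in house 3.
Clue 6 places the person who enjoys cooking in house 4.
That leaves reading as the hobby for house 2.
That leaves harp as the instrument for house 5.
So house 1 gets photography for hobby.
That leaves dancing as the hobby for house 5.
Clue 4 places the drum player in house 2.
House 1's instrument must be piano (nothing else left).
So: house 1 = photography/piano, house 2 = reading/drum, house 3 = knitting/guitar, house 4 = cooking/saxophone, house 5 = dancing/harp.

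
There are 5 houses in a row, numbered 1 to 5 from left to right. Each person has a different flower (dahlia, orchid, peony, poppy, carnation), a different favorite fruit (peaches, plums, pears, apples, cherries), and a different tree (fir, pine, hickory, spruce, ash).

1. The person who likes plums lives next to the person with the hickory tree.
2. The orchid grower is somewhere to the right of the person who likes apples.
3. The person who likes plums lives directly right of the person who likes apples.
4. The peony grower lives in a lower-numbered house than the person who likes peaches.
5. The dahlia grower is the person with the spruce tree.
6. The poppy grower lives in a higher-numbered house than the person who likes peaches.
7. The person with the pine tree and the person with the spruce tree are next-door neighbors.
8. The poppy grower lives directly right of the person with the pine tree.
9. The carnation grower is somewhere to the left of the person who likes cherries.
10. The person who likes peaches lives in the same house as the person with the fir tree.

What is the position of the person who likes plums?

4

The peony grower is narrowed to house 1 or 2 or 3; consider each.
Placing it in house 2 and house 3 leads to a contradiction, so it's in house 1.
The carnation grower is narrowed to house 2 or 3 or 4; consider each.
Placing it in house 3 and house 4 leads to a contradiction, so it's in house 2.
The dahlia grower is narrowed to house 3 or 4 or 5; consider each.
Placing it in house 4 and house 5 leads to a contradiction, so it's in house 3.
By clue 5, the person with the spruce tree is in house 3.
So house 4 gets orchid for flower.
That leaves poppy as the flower for house 5.
From clue 8, the person with the pine tree must be in house 4.
Clue 10 places the person who likes peaches in house 2.
House 2 tree: only fir fits.
By clue 1, the person who likes plums is in house 4.
Clue 1: the person with the hickory tree is in house 5.
The person who likes apples is in house 3 (clue 3).
That leaves pears as the favorite fruit for house 1.
That leaves cherries as the favorite fruit for house 5.
House 1 tree: only ash fits.
So: house 1 = peony/pears/ash, house 2 = carnation/peaches/fir, house 3 = dahlia/apples/spruce, house 4 = orchid/plums/pine, house 5 = poppy/cherries/hickory.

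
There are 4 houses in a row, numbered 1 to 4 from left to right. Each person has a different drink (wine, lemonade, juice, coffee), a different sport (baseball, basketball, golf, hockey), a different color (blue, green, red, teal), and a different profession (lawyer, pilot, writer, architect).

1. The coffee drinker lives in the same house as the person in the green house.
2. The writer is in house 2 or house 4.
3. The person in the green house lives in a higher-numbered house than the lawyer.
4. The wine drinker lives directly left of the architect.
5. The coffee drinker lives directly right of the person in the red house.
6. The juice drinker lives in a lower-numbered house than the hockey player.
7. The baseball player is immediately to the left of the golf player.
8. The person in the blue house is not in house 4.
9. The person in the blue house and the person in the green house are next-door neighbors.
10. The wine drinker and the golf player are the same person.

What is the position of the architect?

4

The wine drinker is narrowed to house 2 or 3; consider each.
Placing it in house 2 leads to a contradiction, so it's in house 3.
By clue 4, the architect is in house 4.
Clue 10: the golf player is in house 3.
Clue 7 places the baseball player in house 2.
House 1's sport must be basketball (nothing else left).
That leaves hockey as the sport for house 4.
House 2 profession: only writer fits.
The coffee drinker is narrowed to house 2 or 4; consider each.
Placing it in house 4 leads to a contradiction, so it's in house 2.
Clue 1 places the person in the green house in house 2.
Clue 3: the lawyer is in house 1.
By clue 5, the person in the red house is in house 1.
So house 4 gets lemonade for drink.
So house 4 gets teal for color.
So house 3 gets pilot for profession.
That leaves juice as the drink for house 1.
House 3 color: only blue fits.
So: house 1 = juice/basketball/red/lawyer, house 2 = coffee/baseball/green/writer, house 3 = wine/golf/blue/pilot, house 4 = lemonade/hockey/teal/architect.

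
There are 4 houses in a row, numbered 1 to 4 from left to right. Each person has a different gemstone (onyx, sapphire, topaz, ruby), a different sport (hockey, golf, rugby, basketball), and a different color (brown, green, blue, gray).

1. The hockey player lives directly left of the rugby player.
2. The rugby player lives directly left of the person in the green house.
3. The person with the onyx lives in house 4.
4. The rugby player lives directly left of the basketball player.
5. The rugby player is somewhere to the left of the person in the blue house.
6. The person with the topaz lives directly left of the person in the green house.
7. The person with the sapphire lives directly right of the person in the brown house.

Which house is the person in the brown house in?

From clue 3, the person with the onyx must be in house 4.
So house 1 gets ruby for gemstone.
The person with the sapphire is narrowed to house 2 or 3; consider each.
Placing it in house 2 leads to a contradiction, so it's in house 3.
The person in the brown house is in house 2 (clue 7).
House 2's gemstone must be topaz (nothing else left).
House 1's color must be gray (nothing else left).
Clue 6 places the person in the green house in house 3.
The only color still possible for house 4 is blue.
By clue 2, the rugby player is in house 2.
Clue 4: the basketball player is in house 3.
House 4 sport: only golf fits.
House 1's sport must be hockey (nothing else left).
So: house 1 = ruby/hockey/gray, house 2 = topaz/rugby/brown, house 3 = sapphire/basketball/green, house 4 = onyx/golf/blue.

2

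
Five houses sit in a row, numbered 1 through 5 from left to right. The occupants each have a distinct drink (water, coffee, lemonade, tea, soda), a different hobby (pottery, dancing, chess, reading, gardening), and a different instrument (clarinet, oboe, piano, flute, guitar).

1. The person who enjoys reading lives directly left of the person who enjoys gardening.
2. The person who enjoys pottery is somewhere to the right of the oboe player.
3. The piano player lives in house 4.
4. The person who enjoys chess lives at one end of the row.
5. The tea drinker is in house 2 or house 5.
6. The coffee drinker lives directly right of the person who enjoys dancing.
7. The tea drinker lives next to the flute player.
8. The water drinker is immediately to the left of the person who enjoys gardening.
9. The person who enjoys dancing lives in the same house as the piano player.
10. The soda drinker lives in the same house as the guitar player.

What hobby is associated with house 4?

Clue 3 places the piano player in house 4.
From clue 9, the person who enjoys dancing must be in house 4.
Clue 6: the coffee drinker is in house 5.
The tea drinker is in house 2 (clue 7).
House 4 drink: only lemonade fits.
From clue 8, the person who enjoys gardening must be in house 2.
House 1's drink must be water (nothing else left).
House 3's drink must be soda (nothing else left).
That leaves pottery as the hobby for house 3.
House 5 hobby: only chess fits.
That leaves clarinet as the instrument for house 5.
The guitar player is in house 3 (clue 10).
That leaves reading as the hobby for house 1.
The only instrument still possible for house 2 is oboe.
The only instrument still possible for house 1 is flute.
So: house 1 = water/reading/flute, house 2 = tea/gardening/oboe, house 3 = soda/pottery/guitar, house 4 = lemonade/dancing/piano, house 5 = coffee/chess/clarinet.

dancing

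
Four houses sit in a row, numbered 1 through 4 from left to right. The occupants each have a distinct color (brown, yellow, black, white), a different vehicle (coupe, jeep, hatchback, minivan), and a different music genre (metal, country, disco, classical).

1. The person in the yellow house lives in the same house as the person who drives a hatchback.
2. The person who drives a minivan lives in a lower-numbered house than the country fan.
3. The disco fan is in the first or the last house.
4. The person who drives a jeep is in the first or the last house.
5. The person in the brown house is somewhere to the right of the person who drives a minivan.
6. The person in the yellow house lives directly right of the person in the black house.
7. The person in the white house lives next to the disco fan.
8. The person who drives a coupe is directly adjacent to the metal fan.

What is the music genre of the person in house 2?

metal

That leaves black as the color for house 1.
By clue 6, the person in the yellow house is in house 2.
House 3's color must be white (nothing else left).
The only color still possible for house 4 is brown.
The person who drives a hatchback is in house 2 (clue 1).
By clue 7, the disco fan is in house 4.
By clue 2, the person who drives a minivan is in house 1.
House 3 vehicle: only coupe fits.
That leaves jeep as the vehicle for house 4.
House 1's music genre must be classical (nothing else left).
From clue 8, the metal fan must be in house 2.
The only music genre still possible for house 3 is country.
So: house 1 = black/minivan/classical, house 2 = yellow/hatchback/metal, house 3 = white/coupe/country, house 4 = brown/jeep/disco.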